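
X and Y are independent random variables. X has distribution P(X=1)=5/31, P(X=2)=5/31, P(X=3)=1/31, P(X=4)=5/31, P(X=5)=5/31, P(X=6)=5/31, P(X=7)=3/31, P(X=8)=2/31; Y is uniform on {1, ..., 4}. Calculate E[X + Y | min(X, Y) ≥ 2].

203/26

P(min(X, Y) ≥ 2) = 39/62.
Summing (X+Y)·P(x,y) over outcomes with min(X, Y) ≥ 2 gives 609/124.
E[X + Y | min(X, Y) ≥ 2] = (609/124) / (39/62) = 203/26.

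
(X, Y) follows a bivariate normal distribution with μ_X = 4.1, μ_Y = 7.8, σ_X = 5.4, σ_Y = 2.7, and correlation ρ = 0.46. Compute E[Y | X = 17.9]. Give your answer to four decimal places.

E[Y | X=x] = μ_Y + ρ(σ_Y/σ_X)(x − μ_X) for jointly normal variables.
E[Y | X=17.9] = 7.8 + (0.46)·(2.7/5.4)·(17.9 − (4.1)) = 7.8 + (0.23)·(13.8) = 10.9740.

10.9740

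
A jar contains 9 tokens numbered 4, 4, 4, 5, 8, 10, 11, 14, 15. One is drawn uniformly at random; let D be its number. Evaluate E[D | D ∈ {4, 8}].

5

P(D ∈ {4, 8}) = 4/9.
Σ over the event: 4·1/3 + 8·1/9 = 20/9.
E[D | D ∈ {4, 8}] = (20/9) / (4/9) = 5.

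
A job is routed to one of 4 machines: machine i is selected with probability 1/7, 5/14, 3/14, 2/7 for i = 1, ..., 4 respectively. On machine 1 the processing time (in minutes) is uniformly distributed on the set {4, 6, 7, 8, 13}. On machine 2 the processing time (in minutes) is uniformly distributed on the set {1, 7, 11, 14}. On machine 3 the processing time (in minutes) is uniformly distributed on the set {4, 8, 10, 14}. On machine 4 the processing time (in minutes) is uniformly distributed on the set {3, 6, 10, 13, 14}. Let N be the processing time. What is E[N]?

481/56

E[N | machine 1] = (4+6+7+8+13)/5 = 38/5.
E[N | machine 2] = (1+7+11+14)/4 = 33/4.
E[N | machine 3] = (4+8+10+14)/4 = 9.
E[N | machine 4] = (3+6+10+13+14)/5 = 46/5.
E[N] = (1/7)·(38/5) + (5/14)·(33/4) + (3/14)·(9) + (2/7)·(46/5) = 481/56.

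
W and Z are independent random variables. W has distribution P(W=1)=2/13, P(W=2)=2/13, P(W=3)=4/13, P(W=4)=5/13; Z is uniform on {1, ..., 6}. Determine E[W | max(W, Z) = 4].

7/2

P(max(W, Z) = 4) = 14/39.
Summing W·P(x,y) over outcomes with max(W, Z) = 4 gives 49/39.
E[W | max(W, Z) = 4] = (49/39) / (14/39) = 7/2.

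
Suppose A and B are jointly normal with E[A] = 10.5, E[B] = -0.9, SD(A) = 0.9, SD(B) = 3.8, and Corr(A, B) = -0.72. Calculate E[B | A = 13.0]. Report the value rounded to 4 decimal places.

The regression of B on A has slope ρ·σ_B/σ_A and passes through (μ_A, μ_B).
E[B | A=13.0] = -0.9 + (-0.72)·(3.8/0.9)·(13.0 − (10.5)) = -0.9 + (-3.04)·(2.5) = -8.5000.

-8.5000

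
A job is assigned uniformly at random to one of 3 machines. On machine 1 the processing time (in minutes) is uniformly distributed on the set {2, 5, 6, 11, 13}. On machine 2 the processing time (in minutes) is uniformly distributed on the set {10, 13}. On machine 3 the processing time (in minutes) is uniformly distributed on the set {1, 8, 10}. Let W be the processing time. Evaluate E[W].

E[W | machine 1] = (2+5+6+11+13)/5 = 37/5.
E[W | machine 2] = (10+13)/2 = 23/2.
E[W | machine 3] = (1+8+10)/3 = 19/3.
By the law of total expectation,
E[W] = (1/3)·(37/5) + (1/3)·(23/2) + (1/3)·(19/3) = 757/90.

757/90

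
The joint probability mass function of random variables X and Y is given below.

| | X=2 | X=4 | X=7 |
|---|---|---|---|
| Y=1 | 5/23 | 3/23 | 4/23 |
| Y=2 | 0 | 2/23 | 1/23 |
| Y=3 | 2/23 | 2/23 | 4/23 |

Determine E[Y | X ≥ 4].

P(X ≥ 4) = 16/23.
Σ Y·P over the event = 1·(3/23) + 2·(2/23) + 3·(2/23) + 1·(4/23) + 2·(1/23) + 3·(4/23) = 31/23.
E[Y | X ≥ 4] = (31/23) / (16/23) = 31/16.

31/16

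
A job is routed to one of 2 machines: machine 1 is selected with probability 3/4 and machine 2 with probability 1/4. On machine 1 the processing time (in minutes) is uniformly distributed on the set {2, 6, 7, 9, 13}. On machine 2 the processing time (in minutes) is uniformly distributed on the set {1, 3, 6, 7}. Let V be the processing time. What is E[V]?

E[V | machine 1] = (2+6+7+9+13)/5 = 37/5.
E[V | machine 2] = (1+3+6+7)/4 = 17/4.
E[V] = (3/4)·(37/5) + (1/4)·(17/4) = 529/80.

529/80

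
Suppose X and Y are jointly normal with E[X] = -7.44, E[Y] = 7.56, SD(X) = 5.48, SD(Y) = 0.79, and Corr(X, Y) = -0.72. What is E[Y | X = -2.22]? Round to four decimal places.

The regression of Y on X has slope ρ·σ_Y/σ_X and passes through (μ_X, μ_Y).
E[Y | X=-2.22] = 7.56 + (-0.72)·(0.79/5.48)·(-2.22 − (-7.44)) = 7.56 + (-0.1038)·(5.22) = 7.0182.

7.0182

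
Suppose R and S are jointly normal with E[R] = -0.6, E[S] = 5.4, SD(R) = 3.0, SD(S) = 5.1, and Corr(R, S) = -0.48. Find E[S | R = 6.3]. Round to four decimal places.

E[S | R=x] = μ_S + ρ(σ_S/σ_R)(x − μ_R) for jointly normal variables.
E[S | R=6.3] = 5.4 + (-0.48)·(5.1/3.0)·(6.3 − (-0.6)) = 5.4 + (-0.816)·(6.9) = -0.2304.

-0.2304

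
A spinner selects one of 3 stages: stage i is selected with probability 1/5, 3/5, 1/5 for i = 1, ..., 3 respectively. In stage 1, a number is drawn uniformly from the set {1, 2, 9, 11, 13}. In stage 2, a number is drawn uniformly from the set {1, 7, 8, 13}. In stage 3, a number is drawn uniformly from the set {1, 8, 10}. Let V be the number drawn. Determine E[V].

2117/300

E[V | stage 1] = (1+2+9+11+13)/5 = 36/5.
E[V | stage 2] = (1+7+8+13)/4 = 29/4.
E[V | stage 3] = (1+8+10)/3 = 19/3.
E[V] = (1/5)·(36/5) + (3/5)·(29/4) + (1/5)·(19/3) = 2117/300.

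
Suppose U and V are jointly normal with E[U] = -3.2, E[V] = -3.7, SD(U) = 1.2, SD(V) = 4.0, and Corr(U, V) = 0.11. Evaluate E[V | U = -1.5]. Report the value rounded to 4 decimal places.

E[V | U=x] = μ_V + ρ(σ_V/σ_U)(x − μ_U) for jointly normal variables.
E[V | U=-1.5] = -3.7 + (0.11)·(4.0/1.2)·(-1.5 − (-3.2)) = -3.7 + (0.36667)·(1.7) = -3.0767.

-3.0767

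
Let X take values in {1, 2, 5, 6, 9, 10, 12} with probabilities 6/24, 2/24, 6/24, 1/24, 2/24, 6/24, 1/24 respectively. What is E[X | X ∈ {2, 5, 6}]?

40/9

P(X ∈ {2, 5, 6}) = 3/8.
Σ over the event: 2·1/12 + 5·1/4 + 6·1/24 = 5/3.
E[X | X ∈ {2, 5, 6}] = (5/3) / (3/8) = 40/9.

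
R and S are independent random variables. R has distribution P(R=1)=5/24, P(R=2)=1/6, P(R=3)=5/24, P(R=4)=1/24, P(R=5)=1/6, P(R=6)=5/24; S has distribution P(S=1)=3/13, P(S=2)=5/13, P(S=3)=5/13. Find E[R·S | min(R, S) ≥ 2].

P(min(R, S) ≥ 2) = 95/156.
Summing RS·P(x,y) over outcomes with min(R, S) ≥ 2 gives 1925/312.
E[R·S | min(R, S) ≥ 2] = (1925/312) / (95/156) = 385/38.

385/38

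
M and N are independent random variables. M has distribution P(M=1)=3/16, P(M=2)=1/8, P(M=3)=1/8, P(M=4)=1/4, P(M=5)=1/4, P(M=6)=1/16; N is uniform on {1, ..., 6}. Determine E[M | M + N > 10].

P(M + N > 10) = 1/16.
Summing M·P(x,y) over outcomes with M + N > 10 gives 1/3.
E[M | M + N > 10] = (1/3) / (1/16) = 16/3.

16/3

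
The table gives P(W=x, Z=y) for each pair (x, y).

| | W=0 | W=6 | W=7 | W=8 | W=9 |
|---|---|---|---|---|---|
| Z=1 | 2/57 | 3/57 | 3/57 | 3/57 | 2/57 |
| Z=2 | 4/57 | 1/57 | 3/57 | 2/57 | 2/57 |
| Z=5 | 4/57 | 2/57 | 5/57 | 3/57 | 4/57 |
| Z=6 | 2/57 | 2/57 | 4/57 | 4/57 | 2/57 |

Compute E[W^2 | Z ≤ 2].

1082/25

P(Z ≤ 2) = 25/57.
Summing W^2·P(W=x,Z=y) over the conditioning event gives 1082/57.
E[W^2 | Z ≤ 2] = (1082/57) / (25/57) = 1082/25.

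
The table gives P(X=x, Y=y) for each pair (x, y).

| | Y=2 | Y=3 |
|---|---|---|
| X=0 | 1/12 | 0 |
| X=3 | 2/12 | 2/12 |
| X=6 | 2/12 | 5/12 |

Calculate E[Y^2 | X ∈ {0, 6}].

57/8

P(X ∈ {0, 6}) = 2/3.
Σ Y^2·P over the event = 4·(1/12) + 4·(2/12) + 9·(5/12) = 19/4.
E[Y^2 | X ∈ {0, 6}] = (19/4) / (2/3) = 57/8.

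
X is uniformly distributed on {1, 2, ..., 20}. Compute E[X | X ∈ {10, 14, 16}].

40/3

P(X ∈ {10, 14, 16}) = 3/20.
Σ over the event: 10·1/20 + 14·1/20 + 16·1/20 = 2.
E[X | X ∈ {10, 14, 16}] = (2) / (3/20) = 40/3.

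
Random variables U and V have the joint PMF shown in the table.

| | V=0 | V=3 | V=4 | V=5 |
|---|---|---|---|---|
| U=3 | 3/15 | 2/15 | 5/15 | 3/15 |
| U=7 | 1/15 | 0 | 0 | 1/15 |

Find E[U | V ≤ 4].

P(V ≤ 4) = 11/15.
Σ U·P over the event = 3·(3/15) + 3·(2/15) + 3·(5/15) + 7·(1/15) = 37/15.
E[U | V ≤ 4] = (37/15) / (11/15) = 37/11.

37/11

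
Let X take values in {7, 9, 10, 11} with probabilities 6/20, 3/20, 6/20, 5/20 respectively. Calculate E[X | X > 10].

P(X > 10) = 1/4.
Σ over the event: 11·1/4 = 11/4.
E[X | X > 10] = (11/4) / (1/4) = 11.

11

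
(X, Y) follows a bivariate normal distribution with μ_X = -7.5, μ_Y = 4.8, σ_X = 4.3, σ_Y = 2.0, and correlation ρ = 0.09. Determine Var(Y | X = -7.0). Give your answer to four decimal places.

Var(Y | X=x) = (1 − ρ²)·σ_Y².
Var(Y | X=-7.0) = (2.0)²·(1 − (0.09)²) = 4·0.9919 = 3.9676.

3.9676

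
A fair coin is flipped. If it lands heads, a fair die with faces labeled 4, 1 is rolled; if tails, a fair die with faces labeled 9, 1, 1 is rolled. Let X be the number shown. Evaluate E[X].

37/12

E[X | heads] = (4+1)/2 = 5/2.
E[X | tails] = (9+1+1)/3 = 11/3.
E[X] = (1/2)·(5/2) + (1/2)·(11/3) = 37/12.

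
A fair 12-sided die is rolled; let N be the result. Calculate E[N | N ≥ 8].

Given N ≥ 8, N is equally likely to be any of {8, 9, 10, 11, 12}.
E[N | N ≥ 8] = (8 + 9 + 10 + 11 + 12) / 5 = 10.

10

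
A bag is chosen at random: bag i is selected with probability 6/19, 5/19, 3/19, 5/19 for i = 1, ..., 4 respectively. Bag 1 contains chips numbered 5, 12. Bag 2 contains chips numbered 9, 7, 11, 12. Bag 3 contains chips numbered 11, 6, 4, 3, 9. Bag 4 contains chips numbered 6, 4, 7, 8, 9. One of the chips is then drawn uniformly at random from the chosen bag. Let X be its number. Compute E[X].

E[X | bag 1] = (5+12)/2 = 17/2.
E[X | bag 2] = (9+7+11+12)/4 = 39/4.
E[X | bag 3] = (11+6+4+3+9)/5 = 33/5.
E[X | bag 4] = (6+4+7+8+9)/5 = 34/5.
E[X] = (6/19)·(17/2) + (5/19)·(39/4) + (3/19)·(33/5) + (5/19)·(34/5) = 3071/380.

3071/380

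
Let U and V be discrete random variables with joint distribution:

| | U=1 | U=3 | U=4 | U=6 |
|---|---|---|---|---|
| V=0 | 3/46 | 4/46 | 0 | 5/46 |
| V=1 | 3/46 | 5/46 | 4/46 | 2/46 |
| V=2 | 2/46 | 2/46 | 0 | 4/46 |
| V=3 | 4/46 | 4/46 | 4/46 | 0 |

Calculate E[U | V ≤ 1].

P(V ≤ 1) = 13/23.
Σ U·P over the event = 1·(3/46) + 1·(3/46) + 3·(4/46) + 3·(5/46) + 4·(4/46) + 6·(5/46) + 6·(2/46) = 91/46.
E[U | V ≤ 1] = (91/46) / (13/23) = 7/2.

7/2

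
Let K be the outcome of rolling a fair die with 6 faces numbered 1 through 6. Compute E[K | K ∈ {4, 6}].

P(K ∈ {4, 6}) = 1/3.
Σ over the event: 4·1/6 + 6·1/6 = 5/3.
E[K | K ∈ {4, 6}] = (5/3) / (1/3) = 5.

5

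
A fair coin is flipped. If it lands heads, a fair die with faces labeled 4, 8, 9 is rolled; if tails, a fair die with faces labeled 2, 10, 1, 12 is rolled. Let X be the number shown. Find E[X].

E[X | heads] = (4+8+9)/3 = 7.
E[X | tails] = (2+10+1+12)/4 = 25/4.
E[X] = (1/2)·(7) + (1/2)·(25/4) = 53/8.

53/8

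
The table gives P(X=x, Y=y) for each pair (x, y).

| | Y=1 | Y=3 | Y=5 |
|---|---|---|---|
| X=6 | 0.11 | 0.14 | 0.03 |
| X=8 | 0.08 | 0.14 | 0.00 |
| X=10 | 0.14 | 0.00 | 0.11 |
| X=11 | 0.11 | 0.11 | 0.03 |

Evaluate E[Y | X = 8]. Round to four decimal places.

P(X = 8) = 0.22.
Σ Y·P over the event = 1·(0.08) + 3·(0.14) = 0.50.
E[Y | X = 8] = (0.50) / (0.22) = 2.2727.

2.2727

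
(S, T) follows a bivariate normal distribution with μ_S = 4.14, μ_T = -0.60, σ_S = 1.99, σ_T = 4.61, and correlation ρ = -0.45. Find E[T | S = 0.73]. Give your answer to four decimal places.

2.9548

For a bivariate normal, E[T | S=x] = μ_T + ρ·(σ_T/σ_S)·(x − μ_S).
E[T | S=0.73] = -0.60 + (-0.45)·(4.61/1.99)·(0.73 − (4.14)) = -0.60 + (-1.04246)·(-3.41) = 2.9548.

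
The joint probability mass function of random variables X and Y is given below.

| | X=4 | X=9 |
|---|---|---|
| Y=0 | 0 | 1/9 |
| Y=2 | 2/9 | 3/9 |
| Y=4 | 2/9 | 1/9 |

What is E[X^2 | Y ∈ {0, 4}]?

P(Y ∈ {0, 4}) = 4/9.
Σ X^2·P over the event = 16·(2/9) + 81·(1/9) + 81·(1/9) = 194/9.
E[X^2 | Y ∈ {0, 4}] = (194/9) / (4/9) = 97/2.

97/2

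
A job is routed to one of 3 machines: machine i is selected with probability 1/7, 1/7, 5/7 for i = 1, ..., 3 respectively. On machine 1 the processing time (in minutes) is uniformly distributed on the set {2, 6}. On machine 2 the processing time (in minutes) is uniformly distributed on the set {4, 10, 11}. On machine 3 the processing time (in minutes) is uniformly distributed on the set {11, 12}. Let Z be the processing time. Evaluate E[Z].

419/42

E[Z | machine 1] = (2+6)/2 = 4.
E[Z | machine 2] = (4+10+11)/3 = 25/3.
E[Z | machine 3] = (11+12)/2 = 23/2.
E[Z] = (1/7)·(4) + (1/7)·(25/3) + (5/7)·(23/2) = 419/42.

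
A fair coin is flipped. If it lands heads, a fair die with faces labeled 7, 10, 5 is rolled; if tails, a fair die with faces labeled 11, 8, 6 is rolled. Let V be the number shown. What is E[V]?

47/6

E[V | heads] = (7+10+5)/3 = 22/3.
E[V | tails] = (11+8+6)/3 = 25/3.
E[V] = (1/2)·(22/3) + (1/2)·(25/3) = 47/6.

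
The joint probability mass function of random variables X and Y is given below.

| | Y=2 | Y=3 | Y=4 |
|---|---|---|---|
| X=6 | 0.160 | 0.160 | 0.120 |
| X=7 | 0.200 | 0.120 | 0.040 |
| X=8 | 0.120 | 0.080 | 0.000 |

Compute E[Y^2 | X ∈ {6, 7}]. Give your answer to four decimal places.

P(X ∈ {6, 7}) = 0.800.
Summing Y^2·P(X=x,Y=y) over the conditioning event gives 6.520.
E[Y^2 | X ∈ {6, 7}] = (6.520) / (0.800) = 8.1500.

8.1500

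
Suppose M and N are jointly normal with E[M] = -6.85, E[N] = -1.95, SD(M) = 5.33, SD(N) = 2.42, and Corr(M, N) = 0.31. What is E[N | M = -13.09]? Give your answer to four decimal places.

-2.8283

The regression of N on M has slope ρ·σ_N/σ_M and passes through (μ_M, μ_N).
E[N | M=-13.09] = -1.95 + (0.31)·(2.42/5.33)·(-13.09 − (-6.85)) = -1.95 + (0.14075)·(-6.24) = -2.8283.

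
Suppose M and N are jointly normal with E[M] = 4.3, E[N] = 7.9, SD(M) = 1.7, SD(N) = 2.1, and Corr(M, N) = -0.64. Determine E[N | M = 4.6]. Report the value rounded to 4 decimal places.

7.6628

For a bivariate normal, E[N | M=x] = μ_N + ρ·(σ_N/σ_M)·(x − μ_M).
E[N | M=4.6] = 7.9 + (-0.64)·(2.1/1.7)·(4.6 − (4.3)) = 7.9 + (-0.79059)·(0.3) = 7.6628.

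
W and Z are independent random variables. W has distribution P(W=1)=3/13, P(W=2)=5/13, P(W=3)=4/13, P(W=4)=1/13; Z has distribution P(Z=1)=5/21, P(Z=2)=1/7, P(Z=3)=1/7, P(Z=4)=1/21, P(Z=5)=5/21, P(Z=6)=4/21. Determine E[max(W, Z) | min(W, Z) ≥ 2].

P(min(W, Z) ≥ 2) = 160/273.
Summing max(W,Z)·P(x,y) over outcomes with min(W, Z) ≥ 2 gives 701/273.
E[max(W, Z) | min(W, Z) ≥ 2] = (701/273) / (160/273) = 701/160.

701/160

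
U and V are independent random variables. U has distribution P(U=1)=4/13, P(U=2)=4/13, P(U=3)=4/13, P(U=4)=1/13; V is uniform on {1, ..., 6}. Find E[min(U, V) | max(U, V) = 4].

17/8

P(max(U, V) = 4) = 8/39.
Summing min(U,V)·P(x,y) over outcomes with max(U, V) = 4 gives 17/39.
E[min(U, V) | max(U, V) = 4] = (17/39) / (8/39) = 17/8.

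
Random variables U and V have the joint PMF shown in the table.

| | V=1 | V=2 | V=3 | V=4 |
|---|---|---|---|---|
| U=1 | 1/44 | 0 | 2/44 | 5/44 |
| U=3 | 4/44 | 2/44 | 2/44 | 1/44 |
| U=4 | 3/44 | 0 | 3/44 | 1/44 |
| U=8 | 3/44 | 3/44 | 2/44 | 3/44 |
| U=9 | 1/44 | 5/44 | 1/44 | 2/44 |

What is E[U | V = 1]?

P(V = 1) = 3/11.
Σ U·P over the event = 1·(1/44) + 3·(4/44) + 4·(3/44) + 8·(3/44) + 9·(1/44) = 29/22.
E[U | V = 1] = (29/22) / (3/11) = 29/6.

29/6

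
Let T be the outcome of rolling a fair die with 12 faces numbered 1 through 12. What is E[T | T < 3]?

Given T < 3, T is equally likely to be any of {1, 2}.
E[T | T < 3] = (1 + 2) / 2 = 3/2.

3/2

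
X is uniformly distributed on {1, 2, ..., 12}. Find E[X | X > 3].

Given X > 3, X is equally likely to be any of {4, 5, 6, 7, 8, 9, 10, 11, 12}.
E[X | X > 3] = (4 + 5 + 6 + 7 + 8 + 9 + 10 + 11 + 12) / 9 = 8.

8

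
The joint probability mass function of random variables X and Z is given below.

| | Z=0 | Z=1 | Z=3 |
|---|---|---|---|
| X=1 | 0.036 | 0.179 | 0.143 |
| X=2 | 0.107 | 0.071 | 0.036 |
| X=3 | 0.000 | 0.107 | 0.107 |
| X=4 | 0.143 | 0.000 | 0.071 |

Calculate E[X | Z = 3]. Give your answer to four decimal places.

P(Z = 3) = 0.357.
Σ X·P over the event = 1·(0.143) + 2·(0.036) + 3·(0.107) + 4·(0.071) = 0.820.
E[X | Z = 3] = (0.820) / (0.357) = 2.2969.

2.2969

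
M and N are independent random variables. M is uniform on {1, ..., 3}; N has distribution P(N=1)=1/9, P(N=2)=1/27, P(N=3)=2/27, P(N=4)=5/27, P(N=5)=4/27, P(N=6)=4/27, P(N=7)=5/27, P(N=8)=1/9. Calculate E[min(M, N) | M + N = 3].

1

P(M + N = 3) = 4/81.
Summing min(M,N)·P(x,y) over outcomes with M + N = 3 gives 4/81.
E[min(M, N) | M + N = 3] = (4/81) / (4/81) = 1.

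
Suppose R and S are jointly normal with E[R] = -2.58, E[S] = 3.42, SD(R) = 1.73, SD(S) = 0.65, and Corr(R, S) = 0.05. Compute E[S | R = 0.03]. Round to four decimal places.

For a bivariate normal, E[S | R=x] = μ_S + ρ·(σ_S/σ_R)·(x − μ_R).
E[S | R=0.03] = 3.42 + (0.05)·(0.65/1.73)·(0.03 − (-2.58)) = 3.42 + (0.018786)·(2.61) = 3.4690.

3.4690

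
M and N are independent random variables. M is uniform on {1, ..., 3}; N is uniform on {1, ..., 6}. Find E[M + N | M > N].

P(M > N) = 1/6.
Summing (M+N)·P(x,y) over outcomes with M > N gives 2/3.
E[M + N | M > N] = (2/3) / (1/6) = 4.

4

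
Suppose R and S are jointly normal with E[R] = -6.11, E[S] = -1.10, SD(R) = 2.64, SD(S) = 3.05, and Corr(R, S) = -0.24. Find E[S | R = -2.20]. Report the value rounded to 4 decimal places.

E[S | R=x] = μ_S + ρ(σ_S/σ_R)(x − μ_R) for jointly normal variables.
E[S | R=-2.20] = -1.10 + (-0.24)·(3.05/2.64)·(-2.20 − (-6.11)) = -1.10 + (-0.27727)·(3.91) = -2.1841.

-2.1841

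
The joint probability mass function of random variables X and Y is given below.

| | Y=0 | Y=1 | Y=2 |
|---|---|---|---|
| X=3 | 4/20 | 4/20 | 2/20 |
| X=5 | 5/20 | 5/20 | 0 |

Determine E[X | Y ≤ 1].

37/9

P(Y ≤ 1) = 9/10.
Summing X·P(X=x,Y=y) over the conditioning event gives 37/10.
E[X | Y ≤ 1] = (37/10) / (9/10) = 37/9.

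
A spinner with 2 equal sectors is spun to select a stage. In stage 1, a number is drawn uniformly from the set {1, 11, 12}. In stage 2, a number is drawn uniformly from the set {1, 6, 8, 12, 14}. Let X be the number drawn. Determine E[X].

E[X | stage 1] = (1+11+12)/3 = 8.
E[X | stage 2] = (1+6+8+12+14)/5 = 41/5.
E[X] = (1/2)·(8) + (1/2)·(41/5) = 81/10.

81/10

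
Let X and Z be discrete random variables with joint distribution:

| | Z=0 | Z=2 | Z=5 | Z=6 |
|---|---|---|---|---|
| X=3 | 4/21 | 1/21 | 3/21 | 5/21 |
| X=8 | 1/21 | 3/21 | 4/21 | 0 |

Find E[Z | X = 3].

P(X = 3) = 13/21.
Σ Z·P over the event = 0·(4/21) + 2·(1/21) + 5·(3/21) + 6·(5/21) = 47/21.
E[Z | X = 3] = (47/21) / (13/21) = 47/13.

47/13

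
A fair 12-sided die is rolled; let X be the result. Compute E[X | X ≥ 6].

9

Given X ≥ 6, X is equally likely to be any of {6, 7, 8, 9, 10, 11, 12}.
E[X | X ≥ 6] = (6 + 7 + 8 + 9 + 10 + 11 + 12) / 7 = 9.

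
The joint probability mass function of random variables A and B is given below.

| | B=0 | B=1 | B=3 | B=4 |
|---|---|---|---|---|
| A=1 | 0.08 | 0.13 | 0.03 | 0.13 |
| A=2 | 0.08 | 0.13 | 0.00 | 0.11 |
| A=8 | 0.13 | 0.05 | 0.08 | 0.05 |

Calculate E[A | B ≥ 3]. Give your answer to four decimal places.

3.5500

P(B ≥ 3) = 0.40.
Σ A·P over the event = 1·(0.03) + 1·(0.13) + 2·(0.11) + 8·(0.08) + 8·(0.05) = 1.42.
E[A | B ≥ 3] = (1.42) / (0.40) = 3.5500.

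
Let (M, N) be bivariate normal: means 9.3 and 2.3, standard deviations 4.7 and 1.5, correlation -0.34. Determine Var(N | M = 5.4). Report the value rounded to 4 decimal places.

Var(N | M=x) = (1 − ρ²)·σ_N².
Var(N | M=5.4) = (1.5)²·(1 − (-0.34)²) = 2.25·0.8844 = 1.9899.

1.9899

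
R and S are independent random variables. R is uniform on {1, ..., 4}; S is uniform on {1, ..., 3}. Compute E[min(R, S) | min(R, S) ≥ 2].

7/3

Outcomes with min(R, S) ≥ 2: (2,2), (2,3), (3,2), (3,3), (4,2), (4,3), each with probability 1/12.
E[min(R, S) | min(R, S) ≥ 2] = (2 + 2 + 2 + 3 + 2 + 3) / 6 = 7/3.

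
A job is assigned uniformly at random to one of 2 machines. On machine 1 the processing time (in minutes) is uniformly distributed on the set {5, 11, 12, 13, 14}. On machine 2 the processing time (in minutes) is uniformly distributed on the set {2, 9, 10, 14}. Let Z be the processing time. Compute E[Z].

79/8

E[Z | machine 1] = (5+11+12+13+14)/5 = 11.
E[Z | machine 2] = (2+9+10+14)/4 = 35/4.
E[Z] = (1/2)·(11) + (1/2)·(35/4) = 79/8.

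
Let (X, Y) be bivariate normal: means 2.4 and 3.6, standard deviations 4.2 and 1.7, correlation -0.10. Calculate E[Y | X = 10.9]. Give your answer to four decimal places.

The regression of Y on X has slope ρ·σ_Y/σ_X and passes through (μ_X, μ_Y).
E[Y | X=10.9] = 3.6 + (-0.10)·(1.7/4.2)·(10.9 − (2.4)) = 3.6 + (-0.040476)·(8.5) = 3.2560.

3.2560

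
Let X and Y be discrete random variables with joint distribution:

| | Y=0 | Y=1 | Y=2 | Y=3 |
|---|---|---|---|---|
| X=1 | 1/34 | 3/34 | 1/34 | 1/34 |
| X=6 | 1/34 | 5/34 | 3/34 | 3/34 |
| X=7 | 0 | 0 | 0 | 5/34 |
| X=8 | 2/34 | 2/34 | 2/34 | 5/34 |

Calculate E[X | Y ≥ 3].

47/7

P(Y ≥ 3) = 7/17.
Σ X·P over the event = 1·(1/34) + 6·(3/34) + 7·(5/34) + 8·(5/34) = 47/17.
E[X | Y ≥ 3] = (47/17) / (7/17) = 47/7.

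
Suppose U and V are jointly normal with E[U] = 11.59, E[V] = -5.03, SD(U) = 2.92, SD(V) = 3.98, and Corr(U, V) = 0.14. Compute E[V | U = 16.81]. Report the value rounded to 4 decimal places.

-4.0339

For a bivariate normal, E[V | U=x] = μ_V + ρ·(σ_V/σ_U)·(x − μ_U).
E[V | U=16.81] = -5.03 + (0.14)·(3.98/2.92)·(16.81 − (11.59)) = -5.03 + (0.19082)·(5.22) = -4.0339.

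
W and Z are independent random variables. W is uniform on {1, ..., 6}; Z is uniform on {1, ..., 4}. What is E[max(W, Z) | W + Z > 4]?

9/2

P(W + Z > 4) = 3/4.
Summing max(W,Z)·P(x,y) over outcomes with W + Z > 4 gives 27/8.
E[max(W, Z) | W + Z > 4] = (27/8) / (3/4) = 9/2.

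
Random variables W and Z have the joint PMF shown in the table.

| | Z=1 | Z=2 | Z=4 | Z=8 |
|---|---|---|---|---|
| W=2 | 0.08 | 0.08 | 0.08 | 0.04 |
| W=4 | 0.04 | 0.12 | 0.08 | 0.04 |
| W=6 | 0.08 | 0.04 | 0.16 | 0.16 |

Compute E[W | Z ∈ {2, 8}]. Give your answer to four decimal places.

P(Z ∈ {2, 8}) = 0.48.
Σ W·P over the event = 2·(0.08) + 2·(0.04) + 4·(0.12) + 4·(0.04) + 6·(0.04) + 6·(0.16) = 2.08.
E[W | Z ∈ {2, 8}] = (2.08) / (0.48) = 4.3333.

4.3333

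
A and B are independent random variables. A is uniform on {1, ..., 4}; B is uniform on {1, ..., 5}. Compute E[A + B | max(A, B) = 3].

24/5

P(max(A, B) = 3) = 1/4.
Summing (A+B)·P(x,y) over outcomes with max(A, B) = 3 gives 6/5.
E[A + B | max(A, B) = 3] = (6/5) / (1/4) = 24/5.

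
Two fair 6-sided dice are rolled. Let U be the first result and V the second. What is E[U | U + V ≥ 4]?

122/33

P(U + V ≥ 4) = 11/12.
Summing U·P(x,y) over outcomes with U + V ≥ 4 gives 61/18.
E[U | U + V ≥ 4] = (61/18) / (11/12) = 122/33.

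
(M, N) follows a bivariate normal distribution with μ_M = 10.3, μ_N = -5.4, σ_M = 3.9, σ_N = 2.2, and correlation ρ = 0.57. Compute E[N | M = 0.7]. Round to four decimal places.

The regression of N on M has slope ρ·σ_N/σ_M and passes through (μ_M, μ_N).
E[N | M=0.7] = -5.4 + (0.57)·(2.2/3.9)·(0.7 − (10.3)) = -5.4 + (0.32154)·(-9.6) = -8.4868.

-8.4868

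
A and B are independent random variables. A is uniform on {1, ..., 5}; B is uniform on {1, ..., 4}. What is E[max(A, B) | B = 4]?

21/5

P(B = 4) = 1/4.
Summing max(A,B)·P(x,y) over outcomes with B = 4 gives 21/20.
E[max(A, B) | B = 4] = (21/20) / (1/4) = 21/5.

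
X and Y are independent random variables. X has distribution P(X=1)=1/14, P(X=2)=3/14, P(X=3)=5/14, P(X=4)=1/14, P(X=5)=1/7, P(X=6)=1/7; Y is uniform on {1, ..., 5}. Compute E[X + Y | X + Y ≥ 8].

187/21

P(X + Y ≥ 8) = 3/10.
Summing (X+Y)·P(x,y) over outcomes with X + Y ≥ 8 gives 187/70.
E[X + Y | X + Y ≥ 8] = (187/70) / (3/10) = 187/21.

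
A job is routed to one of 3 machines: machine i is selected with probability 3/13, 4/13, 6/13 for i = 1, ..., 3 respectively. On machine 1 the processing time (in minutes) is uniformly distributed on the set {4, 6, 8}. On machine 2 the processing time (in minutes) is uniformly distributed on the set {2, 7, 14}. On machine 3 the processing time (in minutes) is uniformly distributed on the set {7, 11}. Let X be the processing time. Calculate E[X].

308/39

E[X | machine 1] = (4+6+8)/3 = 6.
E[X | machine 2] = (2+7+14)/3 = 23/3.
E[X | machine 3] = (7+11)/2 = 9.
By the law of total expectation,
E[X] = (3/13)·(6) + (4/13)·(23/3) + (6/13)·(9) = 308/39.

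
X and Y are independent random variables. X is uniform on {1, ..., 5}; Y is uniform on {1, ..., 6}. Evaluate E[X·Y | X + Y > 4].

P(X + Y > 4) = 4/5.
Summing XY·P(x,y) over outcomes with X + Y > 4 gives 10.
E[X·Y | X + Y > 4] = (10) / (4/5) = 25/2.

25/2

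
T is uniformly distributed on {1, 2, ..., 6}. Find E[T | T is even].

4

Given T is even, T is equally likely to be any of {2, 4, 6}.
E[T | T is even] = (2 + 4 + 6) / 3 = 4.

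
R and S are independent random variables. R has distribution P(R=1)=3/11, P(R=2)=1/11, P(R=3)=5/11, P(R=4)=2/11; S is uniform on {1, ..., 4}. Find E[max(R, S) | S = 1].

28/11

P(S = 1) = 1/4.
Summing max(R,S)·P(x,y) over outcomes with S = 1 gives 7/11.
E[max(R, S) | S = 1] = (7/11) / (1/4) = 28/11.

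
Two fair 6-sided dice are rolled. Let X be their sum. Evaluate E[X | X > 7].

P(X > 7) = 5/12.
Σ over the event: 8·5/36 + 9·1/9 + 10·1/12 + 11·1/18 + 12·1/36 = 35/9.
E[X | X > 7] = (35/9) / (5/12) = 28/3.

28/3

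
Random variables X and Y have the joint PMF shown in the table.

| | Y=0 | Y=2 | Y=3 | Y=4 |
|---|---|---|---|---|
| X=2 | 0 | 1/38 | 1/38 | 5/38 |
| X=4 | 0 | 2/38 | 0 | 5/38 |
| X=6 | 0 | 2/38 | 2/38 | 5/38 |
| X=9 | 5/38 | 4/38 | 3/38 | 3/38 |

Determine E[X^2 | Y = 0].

81

P(Y = 0) = 5/38.
Σ X^2·P over the event = 81·(5/38) = 405/38.
E[X^2 | Y = 0] = (405/38) / (5/38) = 81.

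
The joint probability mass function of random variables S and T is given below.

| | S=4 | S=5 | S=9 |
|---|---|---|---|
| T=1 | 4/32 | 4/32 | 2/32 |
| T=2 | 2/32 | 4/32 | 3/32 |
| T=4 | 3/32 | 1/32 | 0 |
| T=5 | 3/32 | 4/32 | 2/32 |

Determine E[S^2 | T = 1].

P(T = 1) = 5/16.
Σ S^2·P over the event = 16·(4/32) + 25·(4/32) + 81·(2/32) = 163/16.
E[S^2 | T = 1] = (163/16) / (5/16) = 163/5.

163/5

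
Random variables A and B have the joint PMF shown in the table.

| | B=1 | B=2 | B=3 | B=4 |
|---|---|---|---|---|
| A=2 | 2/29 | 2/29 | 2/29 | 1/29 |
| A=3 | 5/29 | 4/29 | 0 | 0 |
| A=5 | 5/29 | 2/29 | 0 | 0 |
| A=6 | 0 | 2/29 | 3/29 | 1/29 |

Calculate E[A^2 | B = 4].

20

P(B = 4) = 2/29.
Summing A^2·P(A=x,B=y) over the conditioning event gives 40/29.
E[A^2 | B = 4] = (40/29) / (2/29) = 20.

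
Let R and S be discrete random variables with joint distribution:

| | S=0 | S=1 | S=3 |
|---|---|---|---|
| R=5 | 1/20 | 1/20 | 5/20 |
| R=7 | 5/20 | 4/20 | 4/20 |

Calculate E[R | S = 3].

P(S = 3) = 9/20.
Summing R·P(R=x,S=y) over the conditioning event gives 53/20.
E[R | S = 3] = (53/20) / (9/20) = 53/9.

53/9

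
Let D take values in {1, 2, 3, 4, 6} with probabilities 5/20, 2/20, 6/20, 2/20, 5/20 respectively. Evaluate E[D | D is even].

P(D is even) = 9/20.
Σ over the event: 2·1/10 + 4·1/10 + 6·1/4 = 21/10.
E[D | D is even] = (21/10) / (9/20) = 14/3.

14/3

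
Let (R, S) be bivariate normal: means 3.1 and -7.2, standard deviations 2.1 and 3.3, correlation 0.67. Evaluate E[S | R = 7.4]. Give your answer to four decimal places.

The regression of S on R has slope ρ·σ_S/σ_R and passes through (μ_R, μ_S).
E[S | R=7.4] = -7.2 + (0.67)·(3.3/2.1)·(7.4 − (3.1)) = -7.2 + (1.05286)·(4.3) = -2.6727.

-2.6727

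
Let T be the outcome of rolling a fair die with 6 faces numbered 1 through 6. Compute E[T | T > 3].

Given T > 3, T is equally likely to be any of {4, 5, 6}.
E[T | T > 3] = (4 + 5 + 6) / 3 = 5.

5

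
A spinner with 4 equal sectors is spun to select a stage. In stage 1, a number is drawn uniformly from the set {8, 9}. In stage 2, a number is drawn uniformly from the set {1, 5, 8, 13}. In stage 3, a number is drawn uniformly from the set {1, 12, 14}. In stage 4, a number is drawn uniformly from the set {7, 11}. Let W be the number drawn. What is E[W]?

E[W | stage 1] = (8+9)/2 = 17/2.
E[W | stage 2] = (1+5+8+13)/4 = 27/4.
E[W | stage 3] = (1+12+14)/3 = 9.
E[W | stage 4] = (7+11)/2 = 9.
E[W] = (1/4)·(17/2) + (1/4)·(27/4) + (1/4)·(9) + (1/4)·(9) = 133/16.

133/16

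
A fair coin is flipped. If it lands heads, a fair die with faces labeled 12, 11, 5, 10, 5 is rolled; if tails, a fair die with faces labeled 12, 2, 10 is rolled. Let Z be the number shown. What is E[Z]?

E[Z | heads] = (12+11+5+10+5)/5 = 43/5.
E[Z | tails] = (12+2+10)/3 = 8.
By the law of total expectation,
E[Z] = (1/2)·(43/5) + (1/2)·(8) = 83/10.

83/10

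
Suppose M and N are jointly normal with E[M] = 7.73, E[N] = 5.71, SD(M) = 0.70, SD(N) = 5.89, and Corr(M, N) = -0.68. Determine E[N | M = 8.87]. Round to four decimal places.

For a bivariate normal, E[N | M=x] = μ_N + ρ·(σ_N/σ_M)·(x − μ_M).
E[N | M=8.87] = 5.71 + (-0.68)·(5.89/0.70)·(8.87 − (7.73)) = 5.71 + (-5.721714)·(1.14) = -0.8128.

-0.8128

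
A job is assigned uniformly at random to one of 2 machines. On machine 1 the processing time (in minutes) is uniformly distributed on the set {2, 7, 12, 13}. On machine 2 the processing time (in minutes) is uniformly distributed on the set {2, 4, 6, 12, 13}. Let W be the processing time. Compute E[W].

159/20

E[W | machine 1] = (2+7+12+13)/4 = 17/2.
E[W | machine 2] = (2+4+6+12+13)/5 = 37/5.
By the law of total expectation,
E[W] = (1/2)·(17/2) + (1/2)·(37/5) = 159/20.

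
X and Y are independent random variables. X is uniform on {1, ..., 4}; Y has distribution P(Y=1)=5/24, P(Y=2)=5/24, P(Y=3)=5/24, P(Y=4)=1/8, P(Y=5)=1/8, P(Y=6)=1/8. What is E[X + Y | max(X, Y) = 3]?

24/5

P(max(X, Y) = 3) = 25/96.
Summing (X+Y)·P(x,y) over outcomes with max(X, Y) = 3 gives 5/4.
E[X + Y | max(X, Y) = 3] = (5/4) / (25/96) = 24/5.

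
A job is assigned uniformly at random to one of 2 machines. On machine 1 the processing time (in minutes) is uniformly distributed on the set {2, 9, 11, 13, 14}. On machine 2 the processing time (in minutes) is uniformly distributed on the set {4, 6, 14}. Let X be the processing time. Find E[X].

E[X | machine 1] = (2+9+11+13+14)/5 = 49/5.
E[X | machine 2] = (4+6+14)/3 = 8.
E[X] = (1/2)·(49/5) + (1/2)·(8) = 89/10.

89/10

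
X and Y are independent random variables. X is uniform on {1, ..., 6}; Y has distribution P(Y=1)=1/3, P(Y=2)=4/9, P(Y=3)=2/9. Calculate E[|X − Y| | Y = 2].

P(Y = 2) = 4/9.
Summing |X−Y|·P(x,y) over outcomes with Y = 2 gives 22/27.
E[|X − Y| | Y = 2] = (22/27) / (4/9) = 11/6.

11/6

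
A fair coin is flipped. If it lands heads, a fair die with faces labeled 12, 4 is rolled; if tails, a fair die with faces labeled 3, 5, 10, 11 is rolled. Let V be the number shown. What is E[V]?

61/8

E[V | heads] = (12+4)/2 = 8.
E[V | tails] = (3+5+10+11)/4 = 29/4.
By the law of total expectation,
E[V] = (1/2)·(8) + (1/2)·(29/4) = 61/8.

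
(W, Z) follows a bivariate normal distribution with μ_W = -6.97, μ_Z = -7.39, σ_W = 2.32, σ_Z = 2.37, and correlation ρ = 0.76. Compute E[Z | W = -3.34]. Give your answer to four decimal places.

For a bivariate normal, E[Z | W=x] = μ_Z + ρ·(σ_Z/σ_W)·(x − μ_W).
E[Z | W=-3.34] = -7.39 + (0.76)·(2.37/2.32)·(-3.34 − (-6.97)) = -7.39 + (0.77638)·(3.63) = -4.5717.

-4.5717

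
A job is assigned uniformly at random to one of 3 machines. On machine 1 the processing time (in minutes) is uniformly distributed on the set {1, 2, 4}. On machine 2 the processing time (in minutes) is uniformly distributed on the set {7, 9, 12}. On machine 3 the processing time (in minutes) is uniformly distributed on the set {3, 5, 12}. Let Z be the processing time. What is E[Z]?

E[Z | machine 1] = (1+2+4)/3 = 7/3.
E[Z | machine 2] = (7+9+12)/3 = 28/3.
E[Z | machine 3] = (3+5+12)/3 = 20/3.
By the law of total expectation,
E[Z] = (1/3)·(7/3) + (1/3)·(28/3) + (1/3)·(20/3) = 55/9.

55/9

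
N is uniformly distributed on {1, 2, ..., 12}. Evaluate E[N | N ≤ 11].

6

Given N ≤ 11, N is equally likely to be any of {1, 2, 3, 4, 5, 6, 7, 8, 9, 10, 11}.
E[N | N ≤ 11] = (1 + 2 + 3 + 4 + 5 + 6 + 7 + 8 + 9 + 10 + 11) / 11 = 6.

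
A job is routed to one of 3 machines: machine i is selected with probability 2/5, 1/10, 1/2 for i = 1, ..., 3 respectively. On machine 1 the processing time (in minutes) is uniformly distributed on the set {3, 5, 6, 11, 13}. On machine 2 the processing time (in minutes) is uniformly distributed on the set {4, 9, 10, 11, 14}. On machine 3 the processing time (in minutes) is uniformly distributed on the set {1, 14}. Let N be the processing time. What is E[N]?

31/4

E[N | machine 1] = (3+5+6+11+13)/5 = 38/5.
E[N | machine 2] = (4+9+10+11+14)/5 = 48/5.
E[N | machine 3] = (1+14)/2 = 15/2.
E[N] = (2/5)·(38/5) + (1/10)·(48/5) + (1/2)·(15/2) = 31/4.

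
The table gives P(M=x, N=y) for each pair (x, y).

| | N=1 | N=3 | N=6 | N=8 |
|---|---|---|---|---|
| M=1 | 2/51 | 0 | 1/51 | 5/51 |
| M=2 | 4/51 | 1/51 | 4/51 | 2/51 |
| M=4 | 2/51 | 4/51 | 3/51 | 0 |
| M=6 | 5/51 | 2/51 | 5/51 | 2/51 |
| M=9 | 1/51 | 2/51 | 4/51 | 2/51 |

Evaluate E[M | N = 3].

P(N = 3) = 3/17.
Summing M·P(M=x,N=y) over the conditioning event gives 16/17.
E[M | N = 3] = (16/17) / (3/17) = 16/3.

16/3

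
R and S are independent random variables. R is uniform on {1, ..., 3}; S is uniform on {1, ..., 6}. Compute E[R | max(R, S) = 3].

Outcomes with max(R, S) = 3: (1,3), (2,3), (3,1), (3,2), (3,3), each with probability 1/18.
E[R | max(R, S) = 3] = (1 + 2 + 3 + 3 + 3) / 5 = 12/5.

12/5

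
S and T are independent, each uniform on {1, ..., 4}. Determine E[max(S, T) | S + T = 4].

Outcomes with S + T = 4: (1,3), (2,2), (3,1), each with probability 1/16.
E[max(S, T) | S + T = 4] = (3 + 2 + 3) / 3 = 8/3.

8/3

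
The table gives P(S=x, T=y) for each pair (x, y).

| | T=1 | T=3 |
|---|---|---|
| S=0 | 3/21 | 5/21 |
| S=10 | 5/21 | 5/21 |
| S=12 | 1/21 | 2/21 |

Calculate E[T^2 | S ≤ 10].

P(S ≤ 10) = 6/7.
Σ T^2·P over the event = 1·(3/21) + 9·(5/21) + 1·(5/21) + 9·(5/21) = 14/3.
E[T^2 | S ≤ 10] = (14/3) / (6/7) = 49/9.

49/9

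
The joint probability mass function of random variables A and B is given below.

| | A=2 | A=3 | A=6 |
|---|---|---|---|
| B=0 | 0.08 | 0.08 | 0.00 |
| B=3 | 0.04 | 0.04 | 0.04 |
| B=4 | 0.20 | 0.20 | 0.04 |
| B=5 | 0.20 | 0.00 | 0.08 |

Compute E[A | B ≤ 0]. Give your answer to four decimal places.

2.5000

P(B ≤ 0) = 0.16.
Σ A·P over the event = 2·(0.08) + 3·(0.08) = 0.40.
E[A | B ≤ 0] = (0.40) / (0.16) = 2.5000.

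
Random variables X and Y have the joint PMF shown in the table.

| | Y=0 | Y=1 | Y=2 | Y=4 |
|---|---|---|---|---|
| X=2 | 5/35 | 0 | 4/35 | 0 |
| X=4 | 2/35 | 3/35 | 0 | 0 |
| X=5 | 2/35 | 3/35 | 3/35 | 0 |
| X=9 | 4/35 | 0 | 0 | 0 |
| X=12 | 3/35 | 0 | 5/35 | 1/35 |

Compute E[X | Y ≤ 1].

127/22

P(Y ≤ 1) = 22/35.
Σ X·P over the event = 2·(5/35) + 4·(2/35) + 4·(3/35) + 5·(2/35) + 5·(3/35) + 9·(4/35) + 12·(3/35) = 127/35.
E[X | Y ≤ 1] = (127/35) / (22/35) = 127/22.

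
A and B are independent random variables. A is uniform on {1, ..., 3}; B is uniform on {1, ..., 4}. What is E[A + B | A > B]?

4

Outcomes with A > B: (2,1), (3,1), (3,2), each with probability 1/12.
E[A + B | A > B] = (3 + 4 + 5) / 3 = 4.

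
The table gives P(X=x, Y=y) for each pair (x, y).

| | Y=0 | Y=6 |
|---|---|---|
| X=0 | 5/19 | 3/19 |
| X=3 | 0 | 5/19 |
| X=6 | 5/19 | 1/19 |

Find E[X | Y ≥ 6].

7/3

P(Y ≥ 6) = 9/19.
Σ X·P over the event = 0·(3/19) + 3·(5/19) + 6·(1/19) = 21/19.
E[X | Y ≥ 6] = (21/19) / (9/19) = 7/3.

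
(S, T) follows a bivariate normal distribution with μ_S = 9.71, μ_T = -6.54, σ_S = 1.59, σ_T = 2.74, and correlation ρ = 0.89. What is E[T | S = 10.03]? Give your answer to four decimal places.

E[T | S=x] = μ_T + ρ(σ_T/σ_S)(x − μ_S) for jointly normal variables.
E[T | S=10.03] = -6.54 + (0.89)·(2.74/1.59)·(10.03 − (9.71)) = -6.54 + (1.5337)·(0.32) = -6.0492.

-6.0492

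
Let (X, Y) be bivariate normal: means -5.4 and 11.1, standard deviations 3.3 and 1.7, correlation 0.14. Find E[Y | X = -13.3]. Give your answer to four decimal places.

10.5302

E[Y | X=x] = μ_Y + ρ(σ_Y/σ_X)(x − μ_X) for jointly normal variables.
E[Y | X=-13.3] = 11.1 + (0.14)·(1.7/3.3)·(-13.3 − (-5.4)) = 11.1 + (0.072121)·(-7.9) = 10.5302.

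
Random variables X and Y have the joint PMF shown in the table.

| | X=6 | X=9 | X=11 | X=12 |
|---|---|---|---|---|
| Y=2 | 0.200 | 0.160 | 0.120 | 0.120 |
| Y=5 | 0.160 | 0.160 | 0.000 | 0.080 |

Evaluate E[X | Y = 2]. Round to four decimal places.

9.0000

P(Y = 2) = 0.600.
Σ X·P over the event = 6·(0.200) + 9·(0.160) + 11·(0.120) + 12·(0.120) = 5.400.
E[X | Y = 2] = (5.400) / (0.600) = 9.0000.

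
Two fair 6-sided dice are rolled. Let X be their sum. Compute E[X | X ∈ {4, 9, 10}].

P(X ∈ {4, 9, 10}) = 5/18.
Σ over the event: 4·1/12 + 9·1/9 + 10·1/12 = 13/6.
E[X | X ∈ {4, 9, 10}] = (13/6) / (5/18) = 39/5.

39/5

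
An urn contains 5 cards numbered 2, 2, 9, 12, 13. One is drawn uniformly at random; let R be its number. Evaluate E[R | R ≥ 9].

P(R ≥ 9) = 3/5.
Σ over the event: 9·1/5 + 12·1/5 + 13·1/5 = 34/5.
E[R | R ≥ 9] = (34/5) / (3/5) = 34/3.

34/3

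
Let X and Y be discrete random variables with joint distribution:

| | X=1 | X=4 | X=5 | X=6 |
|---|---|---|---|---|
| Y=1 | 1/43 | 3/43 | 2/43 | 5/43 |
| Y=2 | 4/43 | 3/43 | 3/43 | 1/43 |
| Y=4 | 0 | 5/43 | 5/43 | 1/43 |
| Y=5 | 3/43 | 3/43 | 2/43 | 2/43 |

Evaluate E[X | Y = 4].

P(Y = 4) = 11/43.
Σ X·P over the event = 4·(5/43) + 5·(5/43) + 6·(1/43) = 51/43.
E[X | Y = 4] = (51/43) / (11/43) = 51/11.

51/11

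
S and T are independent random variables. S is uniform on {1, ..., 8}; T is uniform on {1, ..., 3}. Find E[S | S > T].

49/9

P(S > T) = 3/4.
Summing S·P(x,y) over outcomes with S > T gives 49/12.
E[S | S > T] = (49/12) / (3/4) = 49/9.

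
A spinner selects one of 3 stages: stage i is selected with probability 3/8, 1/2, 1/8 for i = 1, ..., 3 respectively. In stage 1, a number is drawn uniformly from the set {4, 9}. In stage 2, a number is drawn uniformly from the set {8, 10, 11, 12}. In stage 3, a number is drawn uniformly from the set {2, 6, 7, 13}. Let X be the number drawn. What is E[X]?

E[X | stage 1] = (4+9)/2 = 13/2.
E[X | stage 2] = (8+10+11+12)/4 = 41/4.
E[X | stage 3] = (2+6+7+13)/4 = 7.
E[X] = (3/8)·(13/2) + (1/2)·(41/4) + (1/8)·(7) = 135/16.

135/16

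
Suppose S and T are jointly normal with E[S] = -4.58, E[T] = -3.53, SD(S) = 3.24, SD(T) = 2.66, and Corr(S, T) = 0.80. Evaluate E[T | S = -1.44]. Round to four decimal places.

E[T | S=x] = μ_T + ρ(σ_T/σ_S)(x − μ_S) for jointly normal variables.
E[T | S=-1.44] = -3.53 + (0.80)·(2.66/3.24)·(-1.44 − (-4.58)) = -3.53 + (0.65679)·(3.14) = -1.4677.

-1.4677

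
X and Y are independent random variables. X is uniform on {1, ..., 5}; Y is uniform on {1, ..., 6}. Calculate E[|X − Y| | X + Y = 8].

2

Outcomes with X + Y = 8: (2,6), (3,5), (4,4), (5,3), each with probability 1/30.
E[|X − Y| | X + Y = 8] = (4 + 2 + 0 + 2) / 4 = 2.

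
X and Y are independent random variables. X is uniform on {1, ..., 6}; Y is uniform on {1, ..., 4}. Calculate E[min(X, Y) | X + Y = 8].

Outcomes with X + Y = 8: (4,4), (5,3), (6,2), each with probability 1/24.
E[min(X, Y) | X + Y = 8] = (4 + 3 + 2) / 3 = 3.

3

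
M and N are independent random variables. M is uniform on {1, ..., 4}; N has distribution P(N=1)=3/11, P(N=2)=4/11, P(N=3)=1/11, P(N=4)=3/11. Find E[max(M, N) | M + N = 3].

2

P(M + N = 3) = 7/44.
Summing max(M,N)·P(x,y) over outcomes with M + N = 3 gives 7/22.
E[max(M, N) | M + N = 3] = (7/22) / (7/44) = 2.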